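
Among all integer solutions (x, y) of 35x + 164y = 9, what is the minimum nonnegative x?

19

gcd(164, 35) = 1.
1 divides 9, so solutions exist.
By Bézout, 35×(75) + 164×(-16) = 1.
Scale by 9/1 = 9: (x₀, y₀) = (675, -144).
General solution: x = 675 + 164t, y = -144 - 35t for integer t.
x ≥ 0: smallest is 675 mod 164 = 19 (at t = -4), with y = -4.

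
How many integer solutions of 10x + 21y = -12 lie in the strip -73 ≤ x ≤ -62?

0

gcd(21, 10):
  21 = 2*10 + 1
  10 = 10*1
so gcd(21, 10) = 1.
Back-substitute for Bézout coefficients:
  1 = 21 - 2*10
  ... = 10*(-2) + 21*(1)
Scale by -12: particular solution (24, -12); reduce x mod 21: (3, -2).
General solution: x = 3 + 21t, y = -2 - 10t for integer t.
-73 ≤ 3 + 21t ≤ -62 gives t ∈ [-3, -4], which is 0 values.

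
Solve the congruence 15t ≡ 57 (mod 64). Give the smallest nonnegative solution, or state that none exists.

gcd(64, 15):
  64 = 4*15 + 4
  15 = 3*4 + 3
  4 = 1*3 + 1
  3 = 3*1
so gcd(64, 15) = 1.
1 divides 57, so solutions exist.
Back-substitute for Bézout coefficients:
  1 = 4 - 1*3
  ... = 15*(-17) + 64*(4)
So 15*(-17) ≡ 1 (mod 64); multiply by 57: t ≡ -969 (mod 64).
Smallest nonnegative: t = -969 mod 64 = 55.

55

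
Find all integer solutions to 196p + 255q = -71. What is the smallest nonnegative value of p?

79

gcd(255, 196) = 1.
1 divides -71, so solutions exist.
By Bézout, 196×(121) + 255×(-93) = 1.
Scale by -71/1 = -71: (p₀, q₀) = (-8591, 6603).
General solution: p = -8591 + 255t, q = 6603 - 196t for integer t.
p ≥ 0: smallest is -8591 mod 255 = 79 (at t = 34), with q = -61.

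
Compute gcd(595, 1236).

gcd(1236, 595):
  1236 = 2*595 + 46
  595 = 12*46 + 43
  46 = 1*43 + 3
  43 = 14*3 + 1
  3 = 3*1
so gcd(1236, 595) = 1.

1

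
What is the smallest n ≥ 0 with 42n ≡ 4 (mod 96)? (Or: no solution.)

no solution

gcd(96, 42) = 6  (96 = 2·42 + 12, 42 = 3·12 + 6, 12 = 2·6).
6 does not divide 4, so the congruence has no solution.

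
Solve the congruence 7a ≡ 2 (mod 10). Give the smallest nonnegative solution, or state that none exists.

6

gcd(10, 7) = 1  (10 = 1*7 + 3, 7 = 2*3 + 1, 3 = 3*1).
1 divides 2, so solutions exist.
Back-substituting, 7*(3) + 10*(-2) = 1.
So 7*(3) ≡ 1 (mod 10); multiply by 2: a ≡ 6 (mod 10).
Smallest nonnegative: a = 6 mod 10 = 6.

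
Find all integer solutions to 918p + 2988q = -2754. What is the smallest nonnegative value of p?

gcd(2988, 918) = 18  (2988 = 3·918 + 234, 918 = 3·234 + 216, 234 = 1·216 + 18, 216 = 12·18).
18 divides -2754, so solutions exist.
Back-substituting, 918·(-13) + 2988·(4) = 18.
Scale by -2754/18 = -153: (p₀, q₀) = (1989, -612).
General solution: p = 1989 + 166t, q = -612 - 51t for integer t.
p ≥ 0: smallest is 1989 mod 166 = 163 (at t = -11), with q = -51.

163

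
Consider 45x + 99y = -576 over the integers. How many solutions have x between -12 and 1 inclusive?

1

gcd(99, 45) = 9.
By Bézout, 45×(-2) + 99×(1) = 9.
Particular solution: (7, -9).
General solution: x = 7 + 11t, y = -9 - 5t for integer t.
-12 ≤ 7 + 11t ≤ 1 gives t ∈ [-1, -1], which is 1 value.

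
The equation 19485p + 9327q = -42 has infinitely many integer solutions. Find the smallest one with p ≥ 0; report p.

1908

gcd(19485, 9327):
  19485 = 2×9327 + 831
  9327 = 11×831 + 186
  831 = 4×186 + 87
  186 = 2×87 + 12
  87 = 7×12 + 3
  12 = 4×3
so gcd(19485, 9327) = 3.
3 divides -42, so solutions exist.
Back-substitute for Bézout coefficients:
  3 = 87 - 7×12
  ... = 19485×(752) + 9327×(-1571)
Scale by -42/3 = -14: (p₀, q₀) = (-10528, 21994).
General solution: p = -10528 + 3109t, q = 21994 - 6495t for integer t.
p ≥ 0: smallest is -10528 mod 3109 = 1908 (at t = 4), with q = -3986.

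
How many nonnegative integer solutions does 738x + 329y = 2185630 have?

gcd(738, 329):
  738 = 2·329 + 80
  329 = 4·80 + 9
  80 = 8·9 + 8
  9 = 1·8 + 1
  8 = 8·1
so gcd(738, 329) = 1.
Back-substitute for Bézout coefficients:
  1 = 9 - 1·8
  ... = 738·(-37) + 329·(83)
Scale by 2185630: one solution is (-80868310, 181407290). Reduce x mod 329: (219, 6152).
General: x = 219 + 329t, y = 6152 - 738t.
x ≥ 0 ⇒ t ≥ 0; y ≥ 0 ⇒ t ≤ 8. So t ∈ [0, 8]: 9 solutions.

9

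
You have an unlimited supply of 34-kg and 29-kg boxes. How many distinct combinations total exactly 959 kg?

1

Need nonnegative integers with 34j + 29k = 959.
gcd(34, 29) = 1, and 34·(6) + 29·(-7) = 1.
So (j₀, k₀) = (5754, -6713); general j = 5754 + 29t, k = -6713 - 34t.
j ≥ 0 ⇒ t ≥ -198; k ≥ 0 ⇒ t ≤ -198. That's 1 value of t.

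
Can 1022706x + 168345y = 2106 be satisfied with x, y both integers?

gcd(1022706, 168345) = 27  (1022706 = 6×168345 + 12636, 168345 = 13×12636 + 4077, 12636 = 3×4077 + 405, 4077 = 10×405 + 27, 405 = 15×27).
27 divides 2106, so integer solutions exist.

yes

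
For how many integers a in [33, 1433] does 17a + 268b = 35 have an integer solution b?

gcd(268, 17) = 1.
By Bézout, 17×(-63) + 268×(4) = 1.
Particular solution: (207, -13).
General solution: a = 207 + 268t, b = -13 - 17t for integer t.
33 ≤ 207 + 268t ≤ 1433 gives t ∈ [0, 4], which is 5 values.

5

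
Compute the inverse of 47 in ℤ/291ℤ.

gcd(291, 47):
  291 = 6×47 + 9
  47 = 5×9 + 2
  9 = 4×2 + 1
  2 = 2×1
so gcd(291, 47) = 1.
Back-substitute for Bézout coefficients:
  1 = 9 - 4×2
  ... = 47×(-130) + 291×(21)
So 47×-130 ≡ 1 (mod 291), and -130 mod 291 = 161.

161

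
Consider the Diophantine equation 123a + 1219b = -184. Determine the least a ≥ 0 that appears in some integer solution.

276

gcd(1219, 123) = 1.
1 divides -184, so solutions exist.
By Bézout, 123·(555) + 1219·(-56) = 1.
Scale by -184/1 = -184: (a₀, b₀) = (-102120, 10304).
General solution: a = -102120 + 1219t, b = 10304 - 123t for integer t.
a ≥ 0: smallest is -102120 mod 1219 = 276 (at t = 84), with b = -28.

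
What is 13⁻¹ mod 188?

29

gcd(188, 13):
  188 = 14·13 + 6
  13 = 2·6 + 1
  6 = 6·1
so gcd(188, 13) = 1.
Back-substitute for Bézout coefficients:
  1 = 13 - 2·6
  ... = 13·(29) + 188·(-2)
So 13·29 ≡ 1 (mod 188), and 29 mod 188 = 29.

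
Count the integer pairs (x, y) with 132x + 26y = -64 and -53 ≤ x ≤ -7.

gcd(132, 26) = 2  (132 = 5*26 + 2, 26 = 13*2).
Back-substituting, 132*(1) + 26*(-5) = 2.
Scale by -32: particular solution (-32, 160); reduce x mod 13: (7, -38).
General solution: x = 7 + 13t, y = -38 - 66t for integer t.
-53 ≤ 7 + 13t ≤ -7 gives t ∈ [-4, -2], which is 3 values.

3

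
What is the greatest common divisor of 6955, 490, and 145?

gcd(6955, 490) = 5  (6955 = 14·490 + 95, 490 = 5·95 + 15, 95 = 6·15 + 5, 15 = 3·5).
gcd(5, 145) = 5.

5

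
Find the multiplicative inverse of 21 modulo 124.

gcd(124, 21) = 1.
By Bézout, 21·(-59) + 124·(10) = 1.
So 21·-59 ≡ 1 (mod 124), and -59 mod 124 = 65.

65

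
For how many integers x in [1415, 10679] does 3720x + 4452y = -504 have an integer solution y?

25

gcd(4452, 3720):
  4452 = 1*3720 + 732
  3720 = 5*732 + 60
  732 = 12*60 + 12
  60 = 5*12
so gcd(4452, 3720) = 12.
Back-substitute for Bézout coefficients:
  12 = 732 - 12*60
  ... = 3720*(-73) + 4452*(61)
Scale by -42: particular solution (3066, -2562); reduce x mod 371: (98, -82).
General solution: x = 98 + 371t, y = -82 - 310t for integer t.
1415 ≤ 98 + 371t ≤ 10679 gives t ∈ [4, 28], which is 25 values.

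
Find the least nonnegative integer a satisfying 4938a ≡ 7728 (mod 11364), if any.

234

gcd(11364, 4938):
  11364 = 2×4938 + 1488
  4938 = 3×1488 + 474
  1488 = 3×474 + 66
  474 = 7×66 + 12
  66 = 5×12 + 6
  12 = 2×6
so gcd(11364, 4938) = 6.
6 divides 7728, so solutions exist.
Back-substitute for Bézout coefficients:
  6 = 66 - 5×12
  ... = 4938×(-863) + 11364×(375)
So 4938×(-863) ≡ 6 (mod 11364); multiply by 1288: a ≡ -1111544 (mod 1894).
Smallest nonnegative: a = -1111544 mod 1894 = 234.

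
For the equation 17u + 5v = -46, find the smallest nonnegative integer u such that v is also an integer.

gcd(17, 5) = 1.
1 divides -46, so solutions exist.
By Bézout, 17·(-2) + 5·(7) = 1.
Scale by -46/1 = -46: (u₀, v₀) = (92, -322).
General solution: u = 92 + 5t, v = -322 - 17t for integer t.
u ≥ 0: smallest is 92 mod 5 = 2 (at t = -18), with v = -16.

2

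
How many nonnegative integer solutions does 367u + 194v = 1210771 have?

gcd(367, 194) = 1.
By Bézout, 367·(-37) + 194·(70) = 1.
One solution: (147, 5963).
General: u = 147 + 194t, v = 5963 - 367t.
u ≥ 0 ⇒ t ≥ 0; v ≥ 0 ⇒ t ≤ 16. So t ∈ [0, 16]: 17 solutions.

17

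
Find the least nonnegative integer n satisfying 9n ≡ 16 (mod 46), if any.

12

gcd(46, 9) = 1.
1 divides 16, so solutions exist.
By Bézout, 9*(-5) + 46*(1) = 1.
So 9*(-5) ≡ 1 (mod 46); multiply by 16: n ≡ -80 (mod 46).
Smallest nonnegative: n = -80 mod 46 = 12.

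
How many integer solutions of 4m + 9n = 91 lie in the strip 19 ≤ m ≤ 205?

21

gcd(9, 4) = 1  (9 = 2×4 + 1, 4 = 4×1).
Back-substituting, 4×(-2) + 9×(1) = 1.
Scale by 91: particular solution (-182, 91); reduce m mod 9: (7, 7).
General solution: m = 7 + 9t, n = 7 - 4t for integer t.
19 ≤ 7 + 9t ≤ 205 gives t ∈ [2, 22], which is 21 values.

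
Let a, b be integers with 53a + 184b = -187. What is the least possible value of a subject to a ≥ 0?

177

gcd(184, 53):
  184 = 3·53 + 25
  53 = 2·25 + 3
  25 = 8·3 + 1
  3 = 3·1
so gcd(184, 53) = 1.
1 divides -187, so solutions exist.
Back-substitute for Bézout coefficients:
  1 = 25 - 8·3
  ... = 53·(-59) + 184·(17)
Scale by -187/1 = -187: (a₀, b₀) = (11033, -3179).
General solution: a = 11033 + 184t, b = -3179 - 53t for integer t.
a ≥ 0: smallest is 11033 mod 184 = 177 (at t = -59), with b = -52.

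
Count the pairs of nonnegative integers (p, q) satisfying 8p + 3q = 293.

gcd(8, 3) = 1  (8 = 2·3 + 2, 3 = 1·2 + 1, 2 = 2·1).
Back-substituting, 8·(-1) + 3·(3) = 1.
Scale by 293: one solution is (-293, 879). Reduce p mod 3: (1, 95).
General: p = 1 + 3t, q = 95 - 8t.
p ≥ 0 ⇒ t ≥ 0; q ≥ 0 ⇒ t ≤ 11. So t ∈ [0, 11]: 12 solutions.

12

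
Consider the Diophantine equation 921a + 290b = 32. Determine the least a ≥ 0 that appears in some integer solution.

12

gcd(921, 290):
  921 = 3*290 + 51
  290 = 5*51 + 35
  51 = 1*35 + 16
  35 = 2*16 + 3
  16 = 5*3 + 1
  3 = 3*1
so gcd(921, 290) = 1.
1 divides 32, so solutions exist.
Back-substitute for Bézout coefficients:
  1 = 16 - 5*3
  ... = 921*(91) + 290*(-289)
Scale by 32/1 = 32: (a₀, b₀) = (2912, -9248).
General solution: a = 2912 + 290t, b = -9248 - 921t for integer t.
a ≥ 0: smallest is 2912 mod 290 = 12 (at t = -10), with b = -38.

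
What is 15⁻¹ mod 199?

146

gcd(199, 15) = 1.
By Bézout, 15×(-53) + 199×(4) = 1.
So 15×-53 ≡ 1 (mod 199), and -53 mod 199 = 146.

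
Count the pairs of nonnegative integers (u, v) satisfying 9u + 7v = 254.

4

gcd(9, 7) = 1.
By Bézout, 9×(-3) + 7×(4) = 1.
One solution: (1, 35).
General: u = 1 + 7t, v = 35 - 9t.
u ≥ 0 ⇒ t ≥ 0; v ≥ 0 ⇒ t ≤ 3. So t ∈ [0, 3]: 4 solutions.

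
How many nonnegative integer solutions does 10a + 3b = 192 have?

gcd(10, 3) = 1.
By Bézout, 10·(1) + 3·(-3) = 1.
One solution: (0, 64).
General: a = 0 + 3t, b = 64 - 10t.
a ≥ 0 ⇒ t ≥ 0; b ≥ 0 ⇒ t ≤ 6. So t ∈ [0, 6]: 7 solutions.

7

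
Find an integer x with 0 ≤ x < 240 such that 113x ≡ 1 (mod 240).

gcd(240, 113) = 1.
By Bézout, 113·(17) + 240·(-8) = 1.
So 113·17 ≡ 1 (mod 240), and 17 mod 240 = 17.

17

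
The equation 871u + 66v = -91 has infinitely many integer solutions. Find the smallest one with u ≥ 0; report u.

gcd(871, 66) = 1.
1 divides -91, so solutions exist.
By Bézout, 871*(-5) + 66*(66) = 1.
Scale by -91/1 = -91: (u₀, v₀) = (455, -6006).
General solution: u = 455 + 66t, v = -6006 - 871t for integer t.
u ≥ 0: smallest is 455 mod 66 = 59 (at t = -6), with v = -780.

59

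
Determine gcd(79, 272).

1

gcd(272, 79) = 1  (272 = 3×79 + 35, 79 = 2×35 + 9, 35 = 3×9 + 8, 9 = 1×8 + 1, 8 = 8×1).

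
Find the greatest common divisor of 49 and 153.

gcd(153, 49):
  153 = 3·49 + 6
  49 = 8·6 + 1
  6 = 6·1
so gcd(153, 49) = 1.

1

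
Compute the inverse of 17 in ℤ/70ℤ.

gcd(70, 17):
  70 = 4*17 + 2
  17 = 8*2 + 1
  2 = 2*1
so gcd(70, 17) = 1.
Back-substitute for Bézout coefficients:
  1 = 17 - 8*2
  ... = 17*(33) + 70*(-8)
So 17*33 ≡ 1 (mod 70), and 33 mod 70 = 33.

33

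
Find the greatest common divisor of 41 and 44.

1

gcd(44, 41):
  44 = 1×41 + 3
  41 = 13×3 + 2
  3 = 1×2 + 1
  2 = 2×1
so gcd(44, 41) = 1.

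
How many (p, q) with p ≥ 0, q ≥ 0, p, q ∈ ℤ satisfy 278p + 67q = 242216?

gcd(278, 67) = 1.
By Bézout, 278·(-20) + 67·(83) = 1.
One solution: (48, 3416).
General: p = 48 + 67t, q = 3416 - 278t.
p ≥ 0 ⇒ t ≥ 0; q ≥ 0 ⇒ t ≤ 12. So t ∈ [0, 12]: 13 solutions.

13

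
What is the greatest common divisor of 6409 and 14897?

gcd(14897, 6409):
  14897 = 2×6409 + 2079
  6409 = 3×2079 + 172
  2079 = 12×172 + 15
  172 = 11×15 + 7
  15 = 2×7 + 1
  7 = 7×1
so gcd(14897, 6409) = 1.

1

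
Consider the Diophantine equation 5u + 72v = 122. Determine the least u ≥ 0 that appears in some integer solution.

10

gcd(72, 5) = 1.
1 divides 122, so solutions exist.
By Bézout, 5*(29) + 72*(-2) = 1.
Scale by 122/1 = 122: (u₀, v₀) = (3538, -244).
General solution: u = 3538 + 72t, v = -244 - 5t for integer t.
u ≥ 0: smallest is 3538 mod 72 = 10 (at t = -49), with v = 1.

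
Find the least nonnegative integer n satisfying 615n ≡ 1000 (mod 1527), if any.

no solution

gcd(1527, 615) = 3.
3 does not divide 1000, so the congruence has no solution.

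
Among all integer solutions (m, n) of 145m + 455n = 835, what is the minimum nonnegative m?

gcd(455, 145):
  455 = 3×145 + 20
  145 = 7×20 + 5
  20 = 4×5
so gcd(455, 145) = 5.
5 divides 835, so solutions exist.
Back-substitute for Bézout coefficients:
  5 = 145 - 7×20
  ... = 145×(22) + 455×(-7)
Scale by 835/5 = 167: (m₀, n₀) = (3674, -1169).
General solution: m = 3674 + 91t, n = -1169 - 29t for integer t.
m ≥ 0: smallest is 3674 mod 91 = 34 (at t = -40), with n = -9.

34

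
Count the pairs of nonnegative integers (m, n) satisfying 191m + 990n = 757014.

gcd(990, 191) = 1  (990 = 5·191 + 35, 191 = 5·35 + 16, 35 = 2·16 + 3, 16 = 5·3 + 1, 3 = 3·1).
Back-substituting, 191·(311) + 990·(-60) = 1.
Scale by 757014: one solution is (235431354, -45420840). Reduce m mod 990: (444, 679).
General: m = 444 + 990t, n = 679 - 191t.
m ≥ 0 ⇒ t ≥ 0; n ≥ 0 ⇒ t ≤ 3. So t ∈ [0, 3]: 4 solutions.

4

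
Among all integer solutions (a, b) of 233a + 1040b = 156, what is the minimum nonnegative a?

gcd(1040, 233):
  1040 = 4·233 + 108
  233 = 2·108 + 17
  108 = 6·17 + 6
  17 = 2·6 + 5
  6 = 1·5 + 1
  5 = 5·1
so gcd(1040, 233) = 1.
1 divides 156, so solutions exist.
Back-substitute for Bézout coefficients:
  1 = 6 - 1·5
  ... = 233·(-183) + 1040·(41)
Scale by 156/1 = 156: (a₀, b₀) = (-28548, 6396).
General solution: a = -28548 + 1040t, b = 6396 - 233t for integer t.
a ≥ 0: smallest is -28548 mod 1040 = 572 (at t = 28), with b = -128.

572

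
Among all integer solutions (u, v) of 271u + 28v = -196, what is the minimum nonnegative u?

gcd(271, 28):
  271 = 9×28 + 19
  28 = 1×19 + 9
  19 = 2×9 + 1
  9 = 9×1
so gcd(271, 28) = 1.
1 divides -196, so solutions exist.
Back-substitute for Bézout coefficients:
  1 = 19 - 2×9
  ... = 271×(3) + 28×(-29)
Scale by -196/1 = -196: (u₀, v₀) = (-588, 5684).
General solution: u = -588 + 28t, v = 5684 - 271t for integer t.
u ≥ 0: smallest is -588 mod 28 = 0 (at t = 21), with v = -7.

0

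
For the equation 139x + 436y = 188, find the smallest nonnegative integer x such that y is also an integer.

gcd(436, 139):
  436 = 3×139 + 19
  139 = 7×19 + 6
  19 = 3×6 + 1
  6 = 6×1
so gcd(436, 139) = 1.
1 divides 188, so solutions exist.
Back-substitute for Bézout coefficients:
  1 = 19 - 3×6
  ... = 139×(-69) + 436×(22)
Scale by 188/1 = 188: (x₀, y₀) = (-12972, 4136).
General solution: x = -12972 + 436t, y = 4136 - 139t for integer t.
x ≥ 0: smallest is -12972 mod 436 = 108 (at t = 30), with y = -34.

108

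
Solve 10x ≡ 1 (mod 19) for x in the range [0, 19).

gcd(19, 10) = 1  (19 = 1*10 + 9, 10 = 1*9 + 1, 9 = 9*1).
Back-substituting, 10*(2) + 19*(-1) = 1.
So 10*2 ≡ 1 (mod 19), and 2 mod 19 = 2.

2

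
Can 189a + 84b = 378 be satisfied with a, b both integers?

gcd(189, 84) = 21.
21 divides 378, so integer solutions exist.

yes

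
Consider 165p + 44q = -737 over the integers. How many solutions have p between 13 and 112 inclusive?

gcd(165, 44):
  165 = 3×44 + 33
  44 = 1×33 + 11
  33 = 3×11
so gcd(165, 44) = 11.
Back-substitute for Bézout coefficients:
  11 = 44 - 1×33
  ... = 165×(-1) + 44×(4)
Scale by -67: particular solution (67, -268); reduce p mod 4: (3, -28).
General solution: p = 3 + 4t, q = -28 - 15t for integer t.
13 ≤ 3 + 4t ≤ 112 gives t ∈ [3, 27], which is 25 values.

25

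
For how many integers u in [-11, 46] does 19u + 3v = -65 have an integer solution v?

20

gcd(19, 3) = 1.
By Bézout, 19*(1) + 3*(-6) = 1.
Particular solution: (1, -28).
General solution: u = 1 + 3t, v = -28 - 19t for integer t.
-11 ≤ 1 + 3t ≤ 46 gives t ∈ [-4, 15], which is 20 values.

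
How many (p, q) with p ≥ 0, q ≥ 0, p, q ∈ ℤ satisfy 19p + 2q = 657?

17

gcd(19, 2) = 1.
By Bézout, 19*(1) + 2*(-9) = 1.
One solution: (1, 319).
General: p = 1 + 2t, q = 319 - 19t.
p ≥ 0 ⇒ t ≥ 0; q ≥ 0 ⇒ t ≤ 16. So t ∈ [0, 16]: 17 solutions.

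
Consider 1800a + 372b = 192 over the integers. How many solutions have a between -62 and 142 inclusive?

gcd(1800, 372):
  1800 = 4*372 + 312
  372 = 1*312 + 60
  312 = 5*60 + 12
  60 = 5*12
so gcd(1800, 372) = 12.
Back-substitute for Bézout coefficients:
  12 = 312 - 5*60
  ... = 1800*(6) + 372*(-29)
Scale by 16: particular solution (96, -464); reduce a mod 31: (3, -14).
General solution: a = 3 + 31t, b = -14 - 150t for integer t.
-62 ≤ 3 + 31t ≤ 142 gives t ∈ [-2, 4], which is 7 values.

7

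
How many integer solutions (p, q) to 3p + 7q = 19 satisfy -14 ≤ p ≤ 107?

gcd(7, 3) = 1.
By Bézout, 3*(-2) + 7*(1) = 1.
Particular solution: (4, 1).
General solution: p = 4 + 7t, q = 1 - 3t for integer t.
-14 ≤ 4 + 7t ≤ 107 gives t ∈ [-2, 14], which is 17 values.

17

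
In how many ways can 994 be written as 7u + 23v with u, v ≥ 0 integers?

gcd(23, 7) = 1.
By Bézout, 7·(10) + 23·(-3) = 1.
One solution: (4, 42).
General: u = 4 + 23t, v = 42 - 7t.
u ≥ 0 ⇒ t ≥ 0; v ≥ 0 ⇒ t ≤ 6. So t ∈ [0, 6]: 7 solutions.

7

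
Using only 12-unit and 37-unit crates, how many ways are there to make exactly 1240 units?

Need nonnegative integers with 12j + 37k = 1240.
gcd(12, 37) = 1, and 12·(-3) + 37·(1) = 1.
So (j₀, k₀) = (-3720, 1240); general j = -3720 + 37t, k = 1240 - 12t.
j ≥ 0 ⇒ t ≥ 101; k ≥ 0 ⇒ t ≤ 103. That's 3 values of t.

3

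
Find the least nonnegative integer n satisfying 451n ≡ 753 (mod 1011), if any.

gcd(1011, 451):
  1011 = 2·451 + 109
  451 = 4·109 + 15
  109 = 7·15 + 4
  15 = 3·4 + 3
  4 = 1·3 + 1
  3 = 3·1
so gcd(1011, 451) = 1.
1 divides 753, so solutions exist.
Back-substitute for Bézout coefficients:
  1 = 4 - 1·3
  ... = 451·(-269) + 1011·(120)
So 451·(-269) ≡ 1 (mod 1011); multiply by 753: n ≡ -202557 (mod 1011).
Smallest nonnegative: n = -202557 mod 1011 = 654.

654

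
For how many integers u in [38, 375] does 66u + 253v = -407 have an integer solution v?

14

gcd(253, 66):
  253 = 3·66 + 55
  66 = 1·55 + 11
  55 = 5·11
so gcd(253, 66) = 11.
Back-substitute for Bézout coefficients:
  11 = 66 - 1·55
  ... = 66·(4) + 253·(-1)
Scale by -37: particular solution (-148, 37); reduce u mod 23: (13, -5).
General solution: u = 13 + 23t, v = -5 - 6t for integer t.
38 ≤ 13 + 23t ≤ 375 gives t ∈ [2, 15], which is 14 values.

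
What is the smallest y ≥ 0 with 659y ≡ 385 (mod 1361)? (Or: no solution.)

172

gcd(1361, 659) = 1  (1361 = 2*659 + 43, 659 = 15*43 + 14, 43 = 3*14 + 1, 14 = 14*1).
1 divides 385, so solutions exist.
Back-substituting, 659*(-95) + 1361*(46) = 1.
So 659*(-95) ≡ 1 (mod 1361); multiply by 385: y ≡ -36575 (mod 1361).
Smallest nonnegative: y = -36575 mod 1361 = 172.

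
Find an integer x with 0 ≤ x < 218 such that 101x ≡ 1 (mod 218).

177

gcd(218, 101) = 1.
By Bézout, 101*(-41) + 218*(19) = 1.
So 101*-41 ≡ 1 (mod 218), and -41 mod 218 = 177.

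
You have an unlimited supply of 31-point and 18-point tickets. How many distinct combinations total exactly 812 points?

Need nonnegative integers with 31j + 18k = 812.
gcd(31, 18) = 1, and 31·(7) + 18·(-12) = 1.
So (j₀, k₀) = (5684, -9744); general j = 5684 + 18t, k = -9744 - 31t.
j ≥ 0 ⇒ t ≥ -315; k ≥ 0 ⇒ t ≤ -315. That's 1 value of t.

1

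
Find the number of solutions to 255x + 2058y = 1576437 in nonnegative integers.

9

gcd(2058, 255) = 3.
By Bézout, 255·(113) + 2058·(-14) = 3.
One solution: (339, 724).
General: x = 339 + 686t, y = 724 - 85t.
x ≥ 0 ⇒ t ≥ 0; y ≥ 0 ⇒ t ≤ 8. So t ∈ [0, 8]: 9 solutions.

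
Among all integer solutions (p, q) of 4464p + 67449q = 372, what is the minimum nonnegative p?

9368

gcd(67449, 4464):
  67449 = 15·4464 + 489
  4464 = 9·489 + 63
  489 = 7·63 + 48
  63 = 1·48 + 15
  48 = 3·15 + 3
  15 = 5·3
so gcd(67449, 4464) = 3.
3 divides 372, so solutions exist.
Back-substitute for Bézout coefficients:
  3 = 48 - 3·15
  ... = 4464·(-4276) + 67449·(283)
Scale by 372/3 = 124: (p₀, q₀) = (-530224, 35092).
General solution: p = -530224 + 22483t, q = 35092 - 1488t for integer t.
p ≥ 0: smallest is -530224 mod 22483 = 9368 (at t = 24), with q = -620.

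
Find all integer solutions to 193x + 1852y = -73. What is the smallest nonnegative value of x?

1439

gcd(1852, 193):
  1852 = 9*193 + 115
  193 = 1*115 + 78
  115 = 1*78 + 37
  78 = 2*37 + 4
  37 = 9*4 + 1
  4 = 4*1
so gcd(1852, 193) = 1.
1 divides -73, so solutions exist.
Back-substitute for Bézout coefficients:
  1 = 37 - 9*4
  ... = 193*(-451) + 1852*(47)
Scale by -73/1 = -73: (x₀, y₀) = (32923, -3431).
General solution: x = 32923 + 1852t, y = -3431 - 193t for integer t.
x ≥ 0: smallest is 32923 mod 1852 = 1439 (at t = -17), with y = -150.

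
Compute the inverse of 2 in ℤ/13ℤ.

gcd(13, 2) = 1  (13 = 6·2 + 1, 2 = 2·1).
Back-substituting, 2·(-6) + 13·(1) = 1.
So 2·-6 ≡ 1 (mod 13), and -6 mod 13 = 7.

7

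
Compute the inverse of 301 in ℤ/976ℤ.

gcd(976, 301):
  976 = 3·301 + 73
  301 = 4·73 + 9
  73 = 8·9 + 1
  9 = 9·1
so gcd(976, 301) = 1.
Back-substitute for Bézout coefficients:
  1 = 73 - 8·9
  ... = 301·(-107) + 976·(33)
So 301·-107 ≡ 1 (mod 976), and -107 mod 976 = 869.

869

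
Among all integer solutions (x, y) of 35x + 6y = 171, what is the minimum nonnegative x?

3

gcd(35, 6):
  35 = 5·6 + 5
  6 = 1·5 + 1
  5 = 5·1
so gcd(35, 6) = 1.
1 divides 171, so solutions exist.
Back-substitute for Bézout coefficients:
  1 = 6 - 1·5
  ... = 35·(-1) + 6·(6)
Scale by 171/1 = 171: (x₀, y₀) = (-171, 1026).
General solution: x = -171 + 6t, y = 1026 - 35t for integer t.
x ≥ 0: smallest is -171 mod 6 = 3 (at t = 29), with y = 11.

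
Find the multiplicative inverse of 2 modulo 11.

6

gcd(11, 2):
  11 = 5×2 + 1
  2 = 2×1
so gcd(11, 2) = 1.
Back-substitute for Bézout coefficients:
  1 = 11 - 5×2
  ... = 2×(-5) + 11×(1)
So 2×-5 ≡ 1 (mod 11), and -5 mod 11 = 6.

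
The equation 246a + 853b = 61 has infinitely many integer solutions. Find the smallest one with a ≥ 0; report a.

gcd(853, 246) = 1.
1 divides 61, so solutions exist.
By Bézout, 246·(267) + 853·(-77) = 1.
Scale by 61/1 = 61: (a₀, b₀) = (16287, -4697).
General solution: a = 16287 + 853t, b = -4697 - 246t for integer t.
a ≥ 0: smallest is 16287 mod 853 = 80 (at t = -19), with b = -23.

80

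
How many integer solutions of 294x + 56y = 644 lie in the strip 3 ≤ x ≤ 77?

18

gcd(294, 56) = 14.
By Bézout, 294·(1) + 56·(-5) = 14.
Particular solution: (2, 1).
General solution: x = 2 + 4t, y = 1 - 21t for integer t.
3 ≤ 2 + 4t ≤ 77 gives t ∈ [1, 18], which is 18 values.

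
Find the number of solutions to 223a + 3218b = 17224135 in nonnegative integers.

gcd(3218, 223):
  3218 = 14·223 + 96
  223 = 2·96 + 31
  96 = 3·31 + 3
  31 = 10·3 + 1
  3 = 3·1
so gcd(3218, 223) = 1.
Back-substitute for Bézout coefficients:
  1 = 31 - 10·3
  ... = 223·(1039) + 3218·(-72)
Scale by 17224135: one solution is (17895876265, -1240137720). Reduce a mod 3218: (2243, 5197).
General: a = 2243 + 3218t, b = 5197 - 223t.
a ≥ 0 ⇒ t ≥ 0; b ≥ 0 ⇒ t ≤ 23. So t ∈ [0, 23]: 24 solutions.

24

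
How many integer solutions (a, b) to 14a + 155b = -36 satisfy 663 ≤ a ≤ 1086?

gcd(155, 14) = 1.
By Bézout, 14*(-11) + 155*(1) = 1.
Particular solution: (86, -8).
General solution: a = 86 + 155t, b = -8 - 14t for integer t.
663 ≤ 86 + 155t ≤ 1086 gives t ∈ [4, 6], which is 3 values.

3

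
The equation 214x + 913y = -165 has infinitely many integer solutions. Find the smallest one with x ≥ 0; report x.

396

gcd(913, 214) = 1  (913 = 4×214 + 57, 214 = 3×57 + 43, 57 = 1×43 + 14, 43 = 3×14 + 1, 14 = 14×1).
1 divides -165, so solutions exist.
Back-substituting, 214×(64) + 913×(-15) = 1.
Scale by -165/1 = -165: (x₀, y₀) = (-10560, 2475).
General solution: x = -10560 + 913t, y = 2475 - 214t for integer t.
x ≥ 0: smallest is -10560 mod 913 = 396 (at t = 12), with y = -93.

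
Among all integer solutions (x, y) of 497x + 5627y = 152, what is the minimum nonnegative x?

1959

gcd(5627, 497) = 1  (5627 = 11*497 + 160, 497 = 3*160 + 17, 160 = 9*17 + 7, 17 = 2*7 + 3, 7 = 2*3 + 1, 3 = 3*1).
1 divides 152, so solutions exist.
Back-substituting, 497*(-1653) + 5627*(146) = 1.
Scale by 152/1 = 152: (x₀, y₀) = (-251256, 22192).
General solution: x = -251256 + 5627t, y = 22192 - 497t for integer t.
x ≥ 0: smallest is -251256 mod 5627 = 1959 (at t = 45), with y = -173.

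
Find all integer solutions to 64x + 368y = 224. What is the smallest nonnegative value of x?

gcd(368, 64) = 16.
16 divides 224, so solutions exist.
By Bézout, 64*(6) + 368*(-1) = 16.
Scale by 224/16 = 14: (x₀, y₀) = (84, -14).
General solution: x = 84 + 23t, y = -14 - 4t for integer t.
x ≥ 0: smallest is 84 mod 23 = 15 (at t = -3), with y = -2.

15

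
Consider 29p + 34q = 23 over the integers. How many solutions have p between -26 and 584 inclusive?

18

gcd(34, 29) = 1  (34 = 1*29 + 5, 29 = 5*5 + 4, 5 = 1*4 + 1, 4 = 4*1).
Back-substituting, 29*(-7) + 34*(6) = 1.
Scale by 23: particular solution (-161, 138); reduce p mod 34: (9, -7).
General solution: p = 9 + 34t, q = -7 - 29t for integer t.
-26 ≤ 9 + 34t ≤ 584 gives t ∈ [-1, 16], which is 18 values.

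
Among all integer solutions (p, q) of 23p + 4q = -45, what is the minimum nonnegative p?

1

gcd(23, 4):
  23 = 5*4 + 3
  4 = 1*3 + 1
  3 = 3*1
so gcd(23, 4) = 1.
1 divides -45, so solutions exist.
Back-substitute for Bézout coefficients:
  1 = 4 - 1*3
  ... = 23*(-1) + 4*(6)
Scale by -45/1 = -45: (p₀, q₀) = (45, -270).
General solution: p = 45 + 4t, q = -270 - 23t for integer t.
p ≥ 0: smallest is 45 mod 4 = 1 (at t = -11), with q = -17.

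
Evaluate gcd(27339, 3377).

1

gcd(27339, 3377):
  27339 = 8·3377 + 323
  3377 = 10·323 + 147
  323 = 2·147 + 29
  147 = 5·29 + 2
  29 = 14·2 + 1
  2 = 2·1
so gcd(27339, 3377) = 1.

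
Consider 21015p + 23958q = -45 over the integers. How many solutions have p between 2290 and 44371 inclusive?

gcd(23958, 21015) = 9.
By Bézout, 21015×(521) + 23958×(-457) = 9.
Particular solution: (57, -50).
General solution: p = 57 + 2662t, q = -50 - 2335t for integer t.
2290 ≤ 57 + 2662t ≤ 44371 gives t ∈ [1, 16], which is 16 values.

16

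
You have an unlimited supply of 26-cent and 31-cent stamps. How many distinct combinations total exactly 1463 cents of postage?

Need nonnegative integers with 26j + 31k = 1463.
gcd(26, 31) = 1, and 26·(6) + 31·(-5) = 1.
So (j₀, k₀) = (8778, -7315); general j = 8778 + 31t, k = -7315 - 26t.
j ≥ 0 ⇒ t ≥ -283; k ≥ 0 ⇒ t ≤ -282. That's 2 values of t.

2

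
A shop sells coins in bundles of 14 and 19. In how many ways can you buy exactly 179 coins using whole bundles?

Need nonnegative integers with 14j + 19k = 179.
gcd(14, 19) = 1, and 14·(-4) + 19·(3) = 1.
So (j₀, k₀) = (-716, 537); general j = -716 + 19t, k = 537 - 14t.
j ≥ 0 ⇒ t ≥ 38; k ≥ 0 ⇒ t ≤ 38. That's 1 value of t.

1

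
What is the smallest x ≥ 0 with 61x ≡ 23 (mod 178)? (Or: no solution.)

gcd(178, 61) = 1  (178 = 2·61 + 56, 61 = 1·56 + 5, 56 = 11·5 + 1, 5 = 5·1).
1 divides 23, so solutions exist.
Back-substituting, 61·(-35) + 178·(12) = 1.
So 61·(-35) ≡ 1 (mod 178); multiply by 23: x ≡ -805 (mod 178).
Smallest nonnegative: x = -805 mod 178 = 85.

85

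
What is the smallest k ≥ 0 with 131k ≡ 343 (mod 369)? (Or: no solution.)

335

gcd(369, 131) = 1.
1 divides 343, so solutions exist.
By Bézout, 131×(-169) + 369×(60) = 1.
So 131×(-169) ≡ 1 (mod 369); multiply by 343: k ≡ -57967 (mod 369).
Smallest nonnegative: k = -57967 mod 369 = 335.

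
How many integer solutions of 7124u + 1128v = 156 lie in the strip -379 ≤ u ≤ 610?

3

gcd(7124, 1128):
  7124 = 6·1128 + 356
  1128 = 3·356 + 60
  356 = 5·60 + 56
  60 = 1·56 + 4
  56 = 14·4
so gcd(7124, 1128) = 4.
Back-substitute for Bézout coefficients:
  4 = 60 - 1·56
  ... = 7124·(-19) + 1128·(120)
Scale by 39: particular solution (-741, 4680); reduce u mod 282: (105, -663).
General solution: u = 105 + 282t, v = -663 - 1781t for integer t.
-379 ≤ 105 + 282t ≤ 610 gives t ∈ [-1, 1], which is 3 values.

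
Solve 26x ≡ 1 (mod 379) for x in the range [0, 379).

277

gcd(379, 26):
  379 = 14×26 + 15
  26 = 1×15 + 11
  15 = 1×11 + 4
  11 = 2×4 + 3
  4 = 1×3 + 1
  3 = 3×1
so gcd(379, 26) = 1.
Back-substitute for Bézout coefficients:
  1 = 4 - 1×3
  ... = 26×(-102) + 379×(7)
So 26×-102 ≡ 1 (mod 379), and -102 mod 379 = 277.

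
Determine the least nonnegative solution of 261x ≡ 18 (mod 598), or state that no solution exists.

330

gcd(598, 261) = 1  (598 = 2*261 + 76, 261 = 3*76 + 33, 76 = 2*33 + 10, 33 = 3*10 + 3, 10 = 3*3 + 1, 3 = 3*1).
1 divides 18, so solutions exist.
Back-substituting, 261*(-181) + 598*(79) = 1.
So 261*(-181) ≡ 1 (mod 598); multiply by 18: x ≡ -3258 (mod 598).
Smallest nonnegative: x = -3258 mod 598 = 330.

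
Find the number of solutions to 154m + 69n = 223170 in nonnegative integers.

21

gcd(154, 69) = 1  (154 = 2*69 + 16, 69 = 4*16 + 5, 16 = 3*5 + 1, 5 = 5*1).
Back-substituting, 154*(13) + 69*(-29) = 1.
Scale by 223170: one solution is (2901210, -6471930). Reduce m mod 69: (36, 3154).
General: m = 36 + 69t, n = 3154 - 154t.
m ≥ 0 ⇒ t ≥ 0; n ≥ 0 ⇒ t ≤ 20. So t ∈ [0, 20]: 21 solutions.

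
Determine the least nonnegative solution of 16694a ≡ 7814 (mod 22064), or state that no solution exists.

gcd(22064, 16694) = 2.
2 divides 7814, so solutions exist.
By Bézout, 16694·(-1549) + 22064·(1172) = 2.
So 16694·(-1549) ≡ 2 (mod 22064); multiply by 3907: a ≡ -6051943 (mod 11032).
Smallest nonnegative: a = -6051943 mod 11032 = 4625.

4625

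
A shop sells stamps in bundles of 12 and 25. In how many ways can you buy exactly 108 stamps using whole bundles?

Need nonnegative integers with 12j + 25k = 108.
gcd(12, 25) = 1, and 12·(-2) + 25·(1) = 1.
So (j₀, k₀) = (-216, 108); general j = -216 + 25t, k = 108 - 12t.
j ≥ 0 ⇒ t ≥ 9; k ≥ 0 ⇒ t ≤ 9. That's 1 value of t.

1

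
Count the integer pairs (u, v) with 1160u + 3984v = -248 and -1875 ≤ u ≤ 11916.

27

gcd(3984, 1160):
  3984 = 3·1160 + 504
  1160 = 2·504 + 152
  504 = 3·152 + 48
  152 = 3·48 + 8
  48 = 6·8
so gcd(3984, 1160) = 8.
Back-substitute for Bézout coefficients:
  8 = 152 - 3·48
  ... = 1160·(79) + 3984·(-23)
Scale by -31: particular solution (-2449, 713); reduce u mod 498: (41, -12).
General solution: u = 41 + 498t, v = -12 - 145t for integer t.
-1875 ≤ 41 + 498t ≤ 11916 gives t ∈ [-3, 23], which is 27 values.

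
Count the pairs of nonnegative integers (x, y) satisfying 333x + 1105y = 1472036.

gcd(1105, 333):
  1105 = 3×333 + 106
  333 = 3×106 + 15
  106 = 7×15 + 1
  15 = 15×1
so gcd(1105, 333) = 1.
Back-substitute for Bézout coefficients:
  1 = 106 - 7×15
  ... = 333×(-73) + 1105×(22)
Scale by 1472036: one solution is (-107458628, 32384792). Reduce x mod 1105: (412, 1208).
General: x = 412 + 1105t, y = 1208 - 333t.
x ≥ 0 ⇒ t ≥ 0; y ≥ 0 ⇒ t ≤ 3. So t ∈ [0, 3]: 4 solutions.

4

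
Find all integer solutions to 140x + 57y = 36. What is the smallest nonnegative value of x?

gcd(140, 57) = 1  (140 = 2×57 + 26, 57 = 2×26 + 5, 26 = 5×5 + 1, 5 = 5×1).
1 divides 36, so solutions exist.
Back-substituting, 140×(11) + 57×(-27) = 1.
Scale by 36/1 = 36: (x₀, y₀) = (396, -972).
General solution: x = 396 + 57t, y = -972 - 140t for integer t.
x ≥ 0: smallest is 396 mod 57 = 54 (at t = -6), with y = -132.

54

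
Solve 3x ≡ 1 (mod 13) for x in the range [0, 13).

gcd(13, 3):
  13 = 4*3 + 1
  3 = 3*1
so gcd(13, 3) = 1.
Back-substitute for Bézout coefficients:
  1 = 13 - 4*3
  ... = 3*(-4) + 13*(1)
So 3*-4 ≡ 1 (mod 13), and -4 mod 13 = 9.

9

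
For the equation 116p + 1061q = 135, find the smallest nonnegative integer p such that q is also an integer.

gcd(1061, 116) = 1  (1061 = 9×116 + 17, 116 = 6×17 + 14, 17 = 1×14 + 3, 14 = 4×3 + 2, 3 = 1×2 + 1, 2 = 2×1).
1 divides 135, so solutions exist.
Back-substituting, 116×(-375) + 1061×(41) = 1.
Scale by 135/1 = 135: (p₀, q₀) = (-50625, 5535).
General solution: p = -50625 + 1061t, q = 5535 - 116t for integer t.
p ≥ 0: smallest is -50625 mod 1061 = 303 (at t = 48), with q = -33.

303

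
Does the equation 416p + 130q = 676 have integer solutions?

gcd(416, 130):
  416 = 3·130 + 26
  130 = 5·26
so gcd(416, 130) = 26.
26 divides 676, so integer solutions exist.

yes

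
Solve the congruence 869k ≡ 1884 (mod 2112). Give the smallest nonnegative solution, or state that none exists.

gcd(2112, 869) = 11.
11 does not divide 1884, so the congruence has no solution.

no solution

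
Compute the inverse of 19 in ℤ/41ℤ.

13

gcd(41, 19) = 1.
By Bézout, 19×(13) + 41×(-6) = 1.
So 19×13 ≡ 1 (mod 41), and 13 mod 41 = 13.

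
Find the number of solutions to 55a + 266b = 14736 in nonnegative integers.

gcd(266, 55):
  266 = 4*55 + 46
  55 = 1*46 + 9
  46 = 5*9 + 1
  9 = 9*1
so gcd(266, 55) = 1.
Back-substitute for Bézout coefficients:
  1 = 46 - 5*9
  ... = 55*(-29) + 266*(6)
Scale by 14736: one solution is (-427344, 88416). Reduce a mod 266: (118, 31).
General: a = 118 + 266t, b = 31 - 55t.
a ≥ 0 ⇒ t ≥ 0; b ≥ 0 ⇒ t ≤ 0. So t ∈ [0, 0]: 1 solution.

1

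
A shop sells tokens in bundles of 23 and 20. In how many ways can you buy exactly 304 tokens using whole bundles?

Need nonnegative integers with 23j + 20k = 304.
gcd(23, 20) = 1, and 23·(7) + 20·(-8) = 1.
So (j₀, k₀) = (2128, -2432); general j = 2128 + 20t, k = -2432 - 23t.
j ≥ 0 ⇒ t ≥ -106; k ≥ 0 ⇒ t ≤ -106. That's 1 value of t.

1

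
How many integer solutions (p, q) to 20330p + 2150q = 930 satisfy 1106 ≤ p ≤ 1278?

1

gcd(20330, 2150):
  20330 = 9*2150 + 980
  2150 = 2*980 + 190
  980 = 5*190 + 30
  190 = 6*30 + 10
  30 = 3*10
so gcd(20330, 2150) = 10.
Back-substitute for Bézout coefficients:
  10 = 190 - 6*30
  ... = 20330*(-68) + 2150*(643)
Scale by 93: particular solution (-6324, 59799); reduce p mod 215: (126, -1191).
General solution: p = 126 + 215t, q = -1191 - 2033t for integer t.
1106 ≤ 126 + 215t ≤ 1278 gives t ∈ [5, 5], which is 1 value.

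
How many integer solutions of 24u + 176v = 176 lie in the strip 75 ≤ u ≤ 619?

25

gcd(176, 24) = 8  (176 = 7*24 + 8, 24 = 3*8).
Back-substituting, 24*(-7) + 176*(1) = 8.
Scale by 22: particular solution (-154, 22); reduce u mod 22: (0, 1).
General solution: u = 0 + 22t, v = 1 - 3t for integer t.
75 ≤ 0 + 22t ≤ 619 gives t ∈ [4, 28], which is 25 values.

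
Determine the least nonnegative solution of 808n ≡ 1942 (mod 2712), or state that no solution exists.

no solution

gcd(2712, 808) = 8.
8 does not divide 1942, so the congruence has no solution.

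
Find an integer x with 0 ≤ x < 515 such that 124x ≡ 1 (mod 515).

54

gcd(515, 124) = 1  (515 = 4·124 + 19, 124 = 6·19 + 10, 19 = 1·10 + 9, 10 = 1·9 + 1, 9 = 9·1).
Back-substituting, 124·(54) + 515·(-13) = 1.
So 124·54 ≡ 1 (mod 515), and 54 mod 515 = 54.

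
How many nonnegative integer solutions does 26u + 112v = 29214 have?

gcd(112, 26):
  112 = 4·26 + 8
  26 = 3·8 + 2
  8 = 4·2
so gcd(112, 26) = 2.
Back-substitute for Bézout coefficients:
  2 = 26 - 3·8
  ... = 26·(13) + 112·(-3)
Scale by 14607: one solution is (189891, -43821). Reduce u mod 56: (51, 249).
General: u = 51 + 56t, v = 249 - 13t.
u ≥ 0 ⇒ t ≥ 0; v ≥ 0 ⇒ t ≤ 19. So t ∈ [0, 19]: 20 solutions.

20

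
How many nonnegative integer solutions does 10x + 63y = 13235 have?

21

gcd(63, 10) = 1  (63 = 6*10 + 3, 10 = 3*3 + 1, 3 = 3*1).
Back-substituting, 10*(19) + 63*(-3) = 1.
Scale by 13235: one solution is (251465, -39705). Reduce x mod 63: (32, 205).
General: x = 32 + 63t, y = 205 - 10t.
x ≥ 0 ⇒ t ≥ 0; y ≥ 0 ⇒ t ≤ 20. So t ∈ [0, 20]: 21 solutions.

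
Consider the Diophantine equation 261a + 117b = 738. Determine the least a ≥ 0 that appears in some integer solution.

gcd(261, 117):
  261 = 2×117 + 27
  117 = 4×27 + 9
  27 = 3×9
so gcd(261, 117) = 9.
9 divides 738, so solutions exist.
Back-substitute for Bézout coefficients:
  9 = 117 - 4×27
  ... = 261×(-4) + 117×(9)
Scale by 738/9 = 82: (a₀, b₀) = (-328, 738).
General solution: a = -328 + 13t, b = 738 - 29t for integer t.
a ≥ 0: smallest is -328 mod 13 = 10 (at t = 26), with b = -16.

10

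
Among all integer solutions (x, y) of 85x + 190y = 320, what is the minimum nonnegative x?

gcd(190, 85) = 5  (190 = 2×85 + 20, 85 = 4×20 + 5, 20 = 4×5).
5 divides 320, so solutions exist.
Back-substituting, 85×(9) + 190×(-4) = 5.
Scale by 320/5 = 64: (x₀, y₀) = (576, -256).
General solution: x = 576 + 38t, y = -256 - 17t for integer t.
x ≥ 0: smallest is 576 mod 38 = 6 (at t = -15), with y = -1.

6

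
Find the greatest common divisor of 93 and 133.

gcd(133, 93):
  133 = 1·93 + 40
  93 = 2·40 + 13
  40 = 3·13 + 1
  13 = 13·1
so gcd(133, 93) = 1.

1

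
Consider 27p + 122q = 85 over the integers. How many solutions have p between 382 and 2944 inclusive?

21

gcd(122, 27) = 1.
By Bézout, 27×(-9) + 122×(2) = 1.
Particular solution: (89, -19).
General solution: p = 89 + 122t, q = -19 - 27t for integer t.
382 ≤ 89 + 122t ≤ 2944 gives t ∈ [3, 23], which is 21 values.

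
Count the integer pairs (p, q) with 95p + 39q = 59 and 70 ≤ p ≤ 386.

gcd(95, 39):
  95 = 2·39 + 17
  39 = 2·17 + 5
  17 = 3·5 + 2
  5 = 2·2 + 1
  2 = 2·1
so gcd(95, 39) = 1.
Back-substitute for Bézout coefficients:
  1 = 5 - 2·2
  ... = 95·(-16) + 39·(39)
Scale by 59: particular solution (-944, 2301); reduce p mod 39: (31, -74).
General solution: p = 31 + 39t, q = -74 - 95t for integer t.
70 ≤ 31 + 39t ≤ 386 gives t ∈ [1, 9], which is 9 values.

9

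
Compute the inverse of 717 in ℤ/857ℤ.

202

gcd(857, 717) = 1.
By Bézout, 717*(202) + 857*(-169) = 1.
So 717*202 ≡ 1 (mod 857), and 202 mod 857 = 202.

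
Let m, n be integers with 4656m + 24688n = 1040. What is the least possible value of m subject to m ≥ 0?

610

gcd(24688, 4656):
  24688 = 5*4656 + 1408
  4656 = 3*1408 + 432
  1408 = 3*432 + 112
  432 = 3*112 + 96
  112 = 1*96 + 16
  96 = 6*16
so gcd(24688, 4656) = 16.
16 divides 1040, so solutions exist.
Back-substitute for Bézout coefficients:
  16 = 112 - 1*96
  ... = 4656*(-228) + 24688*(43)
Scale by 1040/16 = 65: (m₀, n₀) = (-14820, 2795).
General solution: m = -14820 + 1543t, n = 2795 - 291t for integer t.
m ≥ 0: smallest is -14820 mod 1543 = 610 (at t = 10), with n = -115.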